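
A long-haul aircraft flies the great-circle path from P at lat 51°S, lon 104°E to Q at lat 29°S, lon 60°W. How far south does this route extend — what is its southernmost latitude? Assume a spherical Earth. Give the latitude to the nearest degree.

≈ 81°S

The great circle lies in the plane with unit normal n̂ = (p₁ × p₂)/|p₁ × p₂|.
Here n̂_z ≈ -0.154; the vertex latitude is φ_max = arccos|n̂_z| ≈ 81.2°.
Check via Clairaut: cos φ_max = |cos φ₁| · sin C = cos(51.0°)·sin(165.9°) ≈ 0.154, again giving ≈ 81.2°.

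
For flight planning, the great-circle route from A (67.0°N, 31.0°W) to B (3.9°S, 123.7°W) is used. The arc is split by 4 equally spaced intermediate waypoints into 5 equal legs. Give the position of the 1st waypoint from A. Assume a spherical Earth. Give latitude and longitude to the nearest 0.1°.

≈ (60.8°N, 72.7°W)

Convert each endpoint to a unit vector on the sphere (x = cos φ cos λ, y = cos φ sin λ, z = sin φ).
The central angle between the endpoints is δ = arccos(p₁·p₂) ≈ 1.652 rad (94.6°).
Interpolate at f = 1/5 with slerp weights a = sin((1−f)δ)/sin δ ≈ 0.972, b = sin(fδ)/sin δ ≈ 0.325.
p = a·p₁ + b·p₂ ≈ (0.145, -0.466, 0.873); φ = arcsin(p_z) ≈ 60.79°, λ = atan2(p_y, p_x) ≈ -72.66°.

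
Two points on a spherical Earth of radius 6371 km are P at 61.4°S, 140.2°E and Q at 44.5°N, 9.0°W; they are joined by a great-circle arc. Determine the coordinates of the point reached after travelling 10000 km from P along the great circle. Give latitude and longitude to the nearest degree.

≈ 13°S, 24°E

Write both endpoints as unit vectors p₁, p₂ with components (cos φ cos λ, cos φ sin λ, sin φ).
The central angle between the endpoints is δ = arccos(p₁·p₂) ≈ 2.711 rad (155.3°). The total great-circle distance is δ·R ≈ 2.711 × 6371 ≈ 17271 km, so the target fraction is f = 10000/17271 ≈ 0.579.
Interpolate at f ≈ 0.579 with slerp weights a = sin((1−f)δ)/sin δ ≈ 2.177, b = sin(fδ)/sin δ ≈ 2.395.
p = a·p₁ + b·p₂ ≈ (0.886, 0.400, -0.233); φ = arcsin(p_z) ≈ -13.48°, λ = atan2(p_y, p_x) ≈ 24.29°.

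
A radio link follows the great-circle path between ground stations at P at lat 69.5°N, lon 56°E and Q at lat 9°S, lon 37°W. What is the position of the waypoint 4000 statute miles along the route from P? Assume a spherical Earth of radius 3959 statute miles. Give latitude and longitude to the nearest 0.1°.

≈ lat 29.7°N, lon 21.3°W

Write both endpoints as unit vectors p₁, p₂ with components (cos φ cos λ, cos φ sin λ, sin φ).
The central angle between the endpoints is δ = arccos(p₁·p₂) ≈ 1.736 rad (99.5°). The total great-circle distance is δ·R ≈ 1.736 × 3959 ≈ 6874 mi, so the target fraction is f = 4000/6874 ≈ 0.582.
Interpolate at f ≈ 0.582 with slerp weights a = sin((1−f)δ)/sin δ ≈ 0.673, b = sin(fδ)/sin δ ≈ 0.859.
p = a·p₁ + b·p₂ ≈ (0.809, -0.315, 0.496); φ = arcsin(p_z) ≈ 29.73°, λ = atan2(p_y, p_x) ≈ -21.27°.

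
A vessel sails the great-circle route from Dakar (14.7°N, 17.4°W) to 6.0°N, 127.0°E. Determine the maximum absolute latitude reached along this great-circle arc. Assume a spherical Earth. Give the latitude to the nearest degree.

The great circle lies in the plane with unit normal n̂ = (p₁ × p₂)/|p₁ × p₂|.
Here n̂_z ≈ +0.855; the vertex latitude is φ_max = arccos|n̂_z| ≈ 31.2°.
Check via Clairaut: cos φ_max = |cos φ₁| · sin C = cos(14.7°)·sin(62.1°) ≈ 0.855, again giving ≈ 31.2°.

≈ 31°N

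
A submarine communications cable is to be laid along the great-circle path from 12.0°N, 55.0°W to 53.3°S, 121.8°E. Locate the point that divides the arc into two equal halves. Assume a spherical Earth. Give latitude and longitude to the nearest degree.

≈ 57°S, 50°W

Write both endpoints as unit vectors p₁, p₂ with components (cos φ cos λ, cos φ sin λ, sin φ).
The central angle between the endpoints is δ = arccos(p₁·p₂) ≈ 2.419 rad (138.6°).
Interpolate at f = 1/2 with slerp weights a = sin((1−f)δ)/sin δ ≈ 1.415, b = sin(fδ)/sin δ ≈ 1.415.
p = a·p₁ + b·p₂ ≈ (0.348, -0.415, -0.840); φ = arcsin(p_z) ≈ -57.19°, λ = atan2(p_y, p_x) ≈ -50.00°.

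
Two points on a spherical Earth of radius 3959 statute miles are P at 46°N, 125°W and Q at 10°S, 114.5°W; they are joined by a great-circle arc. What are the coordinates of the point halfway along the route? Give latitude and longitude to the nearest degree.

≈ 18°N, 119°W

Write both endpoints as unit vectors p₁, p₂ with components (cos φ cos λ, cos φ sin λ, sin φ).
The central angle between the endpoints is δ = arccos(p₁·p₂) ≈ 0.991 rad (56.8°).
Interpolate at f = 1/2 with slerp weights a = sin((1−f)δ)/sin δ ≈ 0.568, b = sin(fδ)/sin δ ≈ 0.568.
p = a·p₁ + b·p₂ ≈ (-0.459, -0.833, 0.310); φ = arcsin(p_z) ≈ 18.07°, λ = atan2(p_y, p_x) ≈ -118.84°.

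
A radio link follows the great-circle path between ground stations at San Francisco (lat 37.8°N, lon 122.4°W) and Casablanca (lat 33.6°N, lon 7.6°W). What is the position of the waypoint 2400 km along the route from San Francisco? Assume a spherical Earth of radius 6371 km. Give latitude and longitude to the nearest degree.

Convert each endpoint to a unit vector on the sphere (x = cos φ cos λ, y = cos φ sin λ, z = sin φ).
The central angle between the endpoints is δ = arccos(p₁·p₂) ≈ 1.508 rad (86.4°). The total great-circle distance is δ·R ≈ 1.508 × 6371 ≈ 9605 km, so the target fraction is f = 2400/9605 ≈ 0.250.
Interpolate at f ≈ 0.250 with slerp weights a = sin((1−f)δ)/sin δ ≈ 0.907, b = sin(fδ)/sin δ ≈ 0.369.
p = a·p₁ + b·p₂ ≈ (-0.080, -0.645, 0.760); φ = arcsin(p_z) ≈ 49.43°, λ = atan2(p_y, p_x) ≈ -97.02°.

≈ lat 49°N, lon 97°W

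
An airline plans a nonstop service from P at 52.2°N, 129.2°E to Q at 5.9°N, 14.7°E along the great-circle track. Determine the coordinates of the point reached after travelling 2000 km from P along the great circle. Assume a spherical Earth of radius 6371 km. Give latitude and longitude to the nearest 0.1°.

Write both endpoints as unit vectors p₁, p₂ with components (cos φ cos λ, cos φ sin λ, sin φ).
The central angle between the endpoints is δ = arccos(p₁·p₂) ≈ 1.743 rad (99.9°). The total great-circle distance is δ·R ≈ 1.743 × 6371 ≈ 11106 km, so the target fraction is f = 2000/11106 ≈ 0.180.
Interpolate at f ≈ 0.180 with slerp weights a = sin((1−f)δ)/sin δ ≈ 1.005, b = sin(fδ)/sin δ ≈ 0.313.
p = a·p₁ + b·p₂ ≈ (-0.088, 0.556, 0.826); φ = arcsin(p_z) ≈ 55.72°, λ = atan2(p_y, p_x) ≈ 98.96°.

≈ 55.7°N, 99.0°E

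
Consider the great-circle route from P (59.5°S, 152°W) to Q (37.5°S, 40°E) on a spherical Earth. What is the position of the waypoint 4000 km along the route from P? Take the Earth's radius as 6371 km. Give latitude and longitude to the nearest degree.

Write both endpoints as unit vectors p₁, p₂ with components (cos φ cos λ, cos φ sin λ, sin φ).
The central angle between the endpoints is δ = arccos(p₁·p₂) ≈ 1.440 rad (82.5°). The total great-circle distance is δ·R ≈ 1.440 × 6371 ≈ 9173 km, so the target fraction is f = 4000/9173 ≈ 0.436.
Interpolate at f ≈ 0.436 with slerp weights a = sin((1−f)δ)/sin δ ≈ 0.732, b = sin(fδ)/sin δ ≈ 0.592.
p = a·p₁ + b·p₂ ≈ (0.032, 0.128, -0.991); φ = arcsin(p_z) ≈ -82.43°, λ = atan2(p_y, p_x) ≈ 75.89°.

≈ (82°S, 76°E)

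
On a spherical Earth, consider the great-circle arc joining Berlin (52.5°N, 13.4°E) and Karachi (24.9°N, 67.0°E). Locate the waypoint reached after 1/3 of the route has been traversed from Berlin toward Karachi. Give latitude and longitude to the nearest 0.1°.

≈ (46.3°N, 36.6°E)

Convert each endpoint to a unit vector on the sphere (x = cos φ cos λ, y = cos φ sin λ, z = sin φ).
The central angle between the endpoints is δ = arccos(p₁·p₂) ≈ 0.848 rad (48.6°).
Interpolate at f = 1/3 with slerp weights a = sin((1−f)δ)/sin δ ≈ 0.714, b = sin(fδ)/sin δ ≈ 0.372.
p = a·p₁ + b·p₂ ≈ (0.555, 0.411, 0.723); φ = arcsin(p_z) ≈ 46.32°, λ = atan2(p_y, p_x) ≈ 36.55°.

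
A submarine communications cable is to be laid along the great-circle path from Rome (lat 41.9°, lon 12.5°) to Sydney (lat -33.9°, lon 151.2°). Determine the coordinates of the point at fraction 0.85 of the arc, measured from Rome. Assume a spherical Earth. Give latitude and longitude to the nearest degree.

The haversine formula gives a central angle δ ≈ 2.562 rad (146.8°) between the endpoints.
Interpolate at f = 0.85 with slerp weights a = sin((1−f)δ)/sin δ ≈ 0.684, b = sin(fδ)/sin δ ≈ 1.500.
p = a·p₁ + b·p₂ ≈ (-0.593, 0.710, -0.379); φ = arcsin(p_z) ≈ -22.29°, λ = atan2(p_y, p_x) ≈ 129.89°.

≈ lat -22°, lon 130°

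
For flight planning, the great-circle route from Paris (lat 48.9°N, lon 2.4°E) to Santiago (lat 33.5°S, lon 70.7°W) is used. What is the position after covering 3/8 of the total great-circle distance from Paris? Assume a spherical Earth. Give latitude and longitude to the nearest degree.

Convert each endpoint to a unit vector on the sphere (x = cos φ cos λ, y = cos φ sin λ, z = sin φ).
The central angle between the endpoints is δ = arccos(p₁·p₂) ≈ 1.830 rad (104.9°).
Interpolate at f = 3/8 with slerp weights a = sin((1−f)δ)/sin δ ≈ 0.942, b = sin(fδ)/sin δ ≈ 0.656.
p = a·p₁ + b·p₂ ≈ (0.799, -0.490, 0.348); φ = arcsin(p_z) ≈ 20.35°, λ = atan2(p_y, p_x) ≈ -31.52°.

≈ lat 20°N, lon 32°W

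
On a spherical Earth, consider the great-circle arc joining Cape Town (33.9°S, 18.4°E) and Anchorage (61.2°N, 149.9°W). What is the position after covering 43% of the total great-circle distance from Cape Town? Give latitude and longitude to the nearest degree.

The haversine formula gives a central angle δ ≈ 2.647 rad (151.7°) between the endpoints.
Interpolate at f = 0.43 with slerp weights a = sin((1−f)δ)/sin δ ≈ 2.104, b = sin(fδ)/sin δ ≈ 1.914.
p = a·p₁ + b·p₂ ≈ (0.859, 0.089, 0.504); φ = arcsin(p_z) ≈ 30.25°, λ = atan2(p_y, p_x) ≈ 5.90°.

≈ 30°N, 6°E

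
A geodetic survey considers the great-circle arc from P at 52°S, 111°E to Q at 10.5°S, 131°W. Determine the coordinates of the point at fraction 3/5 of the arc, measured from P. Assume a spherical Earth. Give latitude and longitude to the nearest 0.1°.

From cos δ = sin φ₁ sin φ₂ + cos φ₁ cos φ₂ cos Δλ, the central angle is δ ≈ 1.712 rad (98.1°).
Interpolate at f = 3/5 with slerp weights a = sin((1−f)δ)/sin δ ≈ 0.639, b = sin(fδ)/sin δ ≈ 0.864.
p = a·p₁ + b·p₂ ≈ (-0.699, -0.274, -0.661); φ = arcsin(p_z) ≈ -41.37°, λ = atan2(p_y, p_x) ≈ -158.56°.

≈ 41.4°S, 158.6°W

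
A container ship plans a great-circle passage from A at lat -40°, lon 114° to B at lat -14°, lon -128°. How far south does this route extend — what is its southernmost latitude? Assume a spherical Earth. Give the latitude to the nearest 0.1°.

≈ -48.0°

The great circle lies in the plane with unit normal n̂ = (p₁ × p₂)/|p₁ × p₂|.
Here n̂_z ≈ +0.669; the vertex latitude is φ_max = arccos|n̂_z| ≈ 48.0°.
Check via Clairaut: cos φ_max = |cos φ₁| · sin C = cos(40.0°)·sin(119.2°) ≈ 0.669, again giving ≈ 48.0°.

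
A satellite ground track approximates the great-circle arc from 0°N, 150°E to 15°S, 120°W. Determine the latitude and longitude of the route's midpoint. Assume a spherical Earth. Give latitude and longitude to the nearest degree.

Write both endpoints as unit vectors p₁, p₂ with components (cos φ cos λ, cos φ sin λ, sin φ).
The central angle between the endpoints is δ = arccos(p₁·p₂) ≈ 1.571 rad (90.0°).
Interpolate at f = 1/2 with slerp weights a = sin((1−f)δ)/sin δ ≈ 0.707, b = sin(fδ)/sin δ ≈ 0.707.
p = a·p₁ + b·p₂ ≈ (-0.954, -0.238, -0.183); φ = arcsin(p_z) ≈ -10.55°, λ = atan2(p_y, p_x) ≈ -165.99°.

≈ 11°S, 166°W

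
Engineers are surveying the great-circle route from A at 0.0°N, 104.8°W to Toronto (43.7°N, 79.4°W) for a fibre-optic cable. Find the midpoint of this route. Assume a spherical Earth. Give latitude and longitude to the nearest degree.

Write both endpoints as unit vectors p₁, p₂ with components (cos φ cos λ, cos φ sin λ, sin φ).
The central angle between the endpoints is δ = arccos(p₁·p₂) ≈ 0.859 rad (49.2°).
Interpolate at f = 1/2 with slerp weights a = sin((1−f)δ)/sin δ ≈ 0.550, b = sin(fδ)/sin δ ≈ 0.550.
p = a·p₁ + b·p₂ ≈ (-0.067, -0.923, 0.380); φ = arcsin(p_z) ≈ 22.33°, λ = atan2(p_y, p_x) ≈ -94.18°.

≈ 22°N, 94°W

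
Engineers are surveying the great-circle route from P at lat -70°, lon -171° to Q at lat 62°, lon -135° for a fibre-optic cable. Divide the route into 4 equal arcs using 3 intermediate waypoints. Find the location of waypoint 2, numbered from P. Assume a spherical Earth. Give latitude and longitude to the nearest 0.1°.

≈ lat -4.2°, lon -150.1°

Convert each endpoint to a unit vector on the sphere (x = cos φ cos λ, y = cos φ sin λ, z = sin φ).
The central angle between the endpoints is δ = arccos(p₁·p₂) ≈ 2.346 rad (134.4°).
Interpolate at f = 2/4 with slerp weights a = sin((1−f)δ)/sin δ ≈ 1.291, b = sin(fδ)/sin δ ≈ 1.291.
p = a·p₁ + b·p₂ ≈ (-0.864, -0.497, -0.073); φ = arcsin(p_z) ≈ -4.20°, λ = atan2(p_y, p_x) ≈ -150.08°.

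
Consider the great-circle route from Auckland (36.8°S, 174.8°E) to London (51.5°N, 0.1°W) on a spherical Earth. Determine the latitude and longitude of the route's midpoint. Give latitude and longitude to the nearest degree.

The haversine formula gives a central angle δ ≈ 2.877 rad (164.9°) between the endpoints.
Interpolate at f = 1/2 with slerp weights a = sin((1−f)δ)/sin δ ≈ 3.796, b = sin(fδ)/sin δ ≈ 3.796.
p = a·p₁ + b·p₂ ≈ (-0.664, 0.271, 0.697); φ = arcsin(p_z) ≈ 44.17°, λ = atan2(p_y, p_x) ≈ 157.77°.

≈ 44°N, 158°E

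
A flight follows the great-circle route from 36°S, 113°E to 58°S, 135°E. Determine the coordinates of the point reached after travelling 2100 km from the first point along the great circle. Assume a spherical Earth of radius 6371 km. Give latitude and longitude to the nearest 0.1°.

From cos δ = sin φ₁ sin φ₂ + cos φ₁ cos φ₂ cos Δλ, the central angle is δ ≈ 0.460 rad (26.4°). The total great-circle distance is δ·R ≈ 0.460 × 6371 ≈ 2932 km, so the target fraction is f = 2100/2932 ≈ 0.716.
Interpolate at f ≈ 0.716 with slerp weights a = sin((1−f)δ)/sin δ ≈ 0.293, b = sin(fδ)/sin δ ≈ 0.729.
p = a·p₁ + b·p₂ ≈ (-0.366, 0.491, -0.790); φ = arcsin(p_z) ≈ -52.22°, λ = atan2(p_y, p_x) ≈ 126.66°.

≈ 52.2°S, 126.7°E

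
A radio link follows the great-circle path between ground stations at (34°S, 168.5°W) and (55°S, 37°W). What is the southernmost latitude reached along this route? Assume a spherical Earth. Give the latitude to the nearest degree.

The great circle lies in the plane with unit normal n̂ = (p₁ × p₂)/|p₁ × p₂|.
Here n̂_z ≈ +0.360; the vertex latitude is φ_max = arccos|n̂_z| ≈ 68.9°.
Check via Clairaut: cos φ_max = |cos φ₁| · sin C = cos(34.0°)·sin(154.3°) ≈ 0.360, again giving ≈ 68.9°.

≈ 69°S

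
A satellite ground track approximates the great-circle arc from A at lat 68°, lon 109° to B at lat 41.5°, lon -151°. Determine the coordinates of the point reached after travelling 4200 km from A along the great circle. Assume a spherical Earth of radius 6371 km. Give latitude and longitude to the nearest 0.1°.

≈ lat 56.7°, lon -165.4°

Write both endpoints as unit vectors p₁, p₂ with components (cos φ cos λ, cos φ sin λ, sin φ).
The central angle between the endpoints is δ = arccos(p₁·p₂) ≈ 0.970 rad (55.6°). The total great-circle distance is δ·R ≈ 0.970 × 6371 ≈ 6177 km, so the target fraction is f = 4200/6177 ≈ 0.680.
Interpolate at f ≈ 0.680 with slerp weights a = sin((1−f)δ)/sin δ ≈ 0.370, b = sin(fδ)/sin δ ≈ 0.743.
p = a·p₁ + b·p₂ ≈ (-0.532, -0.139, 0.836); φ = arcsin(p_z) ≈ 56.67°, λ = atan2(p_y, p_x) ≈ -165.40°.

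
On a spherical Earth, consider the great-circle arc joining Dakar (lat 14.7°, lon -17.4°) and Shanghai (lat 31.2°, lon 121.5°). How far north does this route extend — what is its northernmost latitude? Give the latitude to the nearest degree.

≈ 51°

The great circle lies in the plane with unit normal n̂ = (p₁ × p₂)/|p₁ × p₂|.
Here n̂_z ≈ +0.625; the vertex latitude is φ_max = arccos|n̂_z| ≈ 51.3°.
Check via Clairaut: cos φ_max = |cos φ₁| · sin C = cos(14.7°)·sin(40.2°) ≈ 0.625, again giving ≈ 51.3°.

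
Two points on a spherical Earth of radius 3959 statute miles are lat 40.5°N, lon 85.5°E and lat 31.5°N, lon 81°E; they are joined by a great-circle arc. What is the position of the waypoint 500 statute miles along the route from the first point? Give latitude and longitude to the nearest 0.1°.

≈ lat 33.8°N, lon 82.1°E

The haversine formula gives a central angle δ ≈ 0.169 rad (9.7°) between the endpoints. The total great-circle distance is δ·R ≈ 0.169 × 3959 ≈ 671 mi, so the target fraction is f = 500/671 ≈ 0.746.
Interpolate at f ≈ 0.746 with slerp weights a = sin((1−f)δ)/sin δ ≈ 0.256, b = sin(fδ)/sin δ ≈ 0.747.
p = a·p₁ + b·p₂ ≈ (0.115, 0.823, 0.556); φ = arcsin(p_z) ≈ 33.80°, λ = atan2(p_y, p_x) ≈ 82.05°.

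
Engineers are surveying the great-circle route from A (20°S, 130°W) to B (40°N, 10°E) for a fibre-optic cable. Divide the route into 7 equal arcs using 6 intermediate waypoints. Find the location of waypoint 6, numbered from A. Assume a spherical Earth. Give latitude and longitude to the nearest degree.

≈ (43°N, 17°W)

Convert each endpoint to a unit vector on the sphere (x = cos φ cos λ, y = cos φ sin λ, z = sin φ).
The central angle between the endpoints is δ = arccos(p₁·p₂) ≈ 2.452 rad (140.5°).
Interpolate at f = 6/7 with slerp weights a = sin((1−f)δ)/sin δ ≈ 0.539, b = sin(fδ)/sin δ ≈ 1.355.
p = a·p₁ + b·p₂ ≈ (0.697, -0.208, 0.687); φ = arcsin(p_z) ≈ 43.37°, λ = atan2(p_y, p_x) ≈ -16.61°.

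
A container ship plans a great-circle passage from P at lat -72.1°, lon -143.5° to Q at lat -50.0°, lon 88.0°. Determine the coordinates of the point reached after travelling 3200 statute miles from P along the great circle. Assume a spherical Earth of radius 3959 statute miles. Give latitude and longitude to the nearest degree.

≈ lat -56°, lon 91°

Convert each endpoint to a unit vector on the sphere (x = cos φ cos λ, y = cos φ sin λ, z = sin φ).
The central angle between the endpoints is δ = arccos(p₁·p₂) ≈ 0.920 rad (52.7°). The total great-circle distance is δ·R ≈ 0.920 × 3959 ≈ 3642 mi, so the target fraction is f = 3200/3642 ≈ 0.879.
Interpolate at f ≈ 0.879 with slerp weights a = sin((1−f)δ)/sin δ ≈ 0.140, b = sin(fδ)/sin δ ≈ 0.909.
p = a·p₁ + b·p₂ ≈ (-0.014, 0.558, -0.829); φ = arcsin(p_z) ≈ -56.04°, λ = atan2(p_y, p_x) ≈ 91.45°.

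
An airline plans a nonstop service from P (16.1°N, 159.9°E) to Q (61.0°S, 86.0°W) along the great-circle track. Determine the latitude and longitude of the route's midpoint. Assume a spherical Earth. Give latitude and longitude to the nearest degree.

Convert each endpoint to a unit vector on the sphere (x = cos φ cos λ, y = cos φ sin λ, z = sin φ).
The central angle between the endpoints is δ = arccos(p₁·p₂) ≈ 2.018 rad (115.6°).
Interpolate at f = 1/2 with slerp weights a = sin((1−f)δ)/sin δ ≈ 0.939, b = sin(fδ)/sin δ ≈ 0.939.
p = a·p₁ + b·p₂ ≈ (-0.815, -0.144, -0.561); φ = arcsin(p_z) ≈ -34.11°, λ = atan2(p_y, p_x) ≈ -169.98°.

≈ (34°S, 170°W)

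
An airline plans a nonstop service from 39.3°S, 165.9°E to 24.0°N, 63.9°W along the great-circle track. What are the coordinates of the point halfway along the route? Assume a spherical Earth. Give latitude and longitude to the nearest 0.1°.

≈ 17.4°S, 118.9°W

From cos δ = sin φ₁ sin φ₂ + cos φ₁ cos φ₂ cos Δλ, the central angle is δ ≈ 2.366 rad (135.6°).
Interpolate at f = 1/2 with slerp weights a = sin((1−f)δ)/sin δ ≈ 1.322, b = sin(fδ)/sin δ ≈ 1.322.
p = a·p₁ + b·p₂ ≈ (-0.461, -0.835, -0.300); φ = arcsin(p_z) ≈ -17.44°, λ = atan2(p_y, p_x) ≈ -118.89°.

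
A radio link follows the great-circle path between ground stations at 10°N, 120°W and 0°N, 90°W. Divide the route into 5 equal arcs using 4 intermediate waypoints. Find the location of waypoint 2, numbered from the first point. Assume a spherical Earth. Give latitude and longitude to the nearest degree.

Convert each endpoint to a unit vector on the sphere (x = cos φ cos λ, y = cos φ sin λ, z = sin φ).
The central angle between the endpoints is δ = arccos(p₁·p₂) ≈ 0.549 rad (31.5°).
Interpolate at f = 2/5 with slerp weights a = sin((1−f)δ)/sin δ ≈ 0.620, b = sin(fδ)/sin δ ≈ 0.417.
p = a·p₁ + b·p₂ ≈ (-0.305, -0.946, 0.108); φ = arcsin(p_z) ≈ 6.18°, λ = atan2(p_y, p_x) ≈ -107.88°.

≈ 6°N, 108°W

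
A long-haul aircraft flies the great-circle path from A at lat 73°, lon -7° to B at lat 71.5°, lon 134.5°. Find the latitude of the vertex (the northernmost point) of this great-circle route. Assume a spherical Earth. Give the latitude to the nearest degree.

The great circle lies in the plane with unit normal n̂ = (p₁ × p₂)/|p₁ × p₂|.
Here n̂_z ≈ +0.105; the vertex latitude is φ_max = arccos|n̂_z| ≈ 84.0°.
Check via Clairaut: cos φ_max = |cos φ₁| · sin C = cos(73.0°)·sin(21.0°) ≈ 0.105, again giving ≈ 84.0°.

≈ 84°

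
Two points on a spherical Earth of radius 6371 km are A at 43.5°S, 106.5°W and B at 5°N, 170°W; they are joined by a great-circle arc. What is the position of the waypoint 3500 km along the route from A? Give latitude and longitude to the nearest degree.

≈ 26°S, 139°W

Write both endpoints as unit vectors p₁, p₂ with components (cos φ cos λ, cos φ sin λ, sin φ).
The central angle between the endpoints is δ = arccos(p₁·p₂) ≈ 1.305 rad (74.8°). The total great-circle distance is δ·R ≈ 1.305 × 6371 ≈ 8316 km, so the target fraction is f = 3500/8316 ≈ 0.421.
Interpolate at f ≈ 0.421 with slerp weights a = sin((1−f)δ)/sin δ ≈ 0.711, b = sin(fδ)/sin δ ≈ 0.541.
p = a·p₁ + b·p₂ ≈ (-0.677, -0.588, -0.442); φ = arcsin(p_z) ≈ -26.24°, λ = atan2(p_y, p_x) ≈ -139.04°.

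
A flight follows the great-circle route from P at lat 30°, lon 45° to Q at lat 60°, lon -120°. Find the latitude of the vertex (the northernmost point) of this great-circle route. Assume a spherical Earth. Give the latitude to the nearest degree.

The great circle lies in the plane with unit normal n̂ = (p₁ × p₂)/|p₁ × p₂|.
Here n̂_z ≈ -0.112; the vertex latitude is φ_max = arccos|n̂_z| ≈ 83.6°.
Check via Clairaut: cos φ_max = |cos φ₁| · sin C = cos(30.0°)·sin(7.4°) ≈ 0.112, again giving ≈ 83.6°.

≈ 84°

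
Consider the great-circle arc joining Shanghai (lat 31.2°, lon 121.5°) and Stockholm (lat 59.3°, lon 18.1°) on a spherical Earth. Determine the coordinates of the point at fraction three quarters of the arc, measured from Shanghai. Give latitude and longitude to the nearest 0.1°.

From cos δ = sin φ₁ sin φ₂ + cos φ₁ cos φ₂ cos Δλ, the central angle is δ ≈ 1.219 rad (69.9°).
Interpolate at f = 3/4 with slerp weights a = sin((1−f)δ)/sin δ ≈ 0.320, b = sin(fδ)/sin δ ≈ 0.844.
p = a·p₁ + b·p₂ ≈ (0.267, 0.367, 0.891); φ = arcsin(p_z) ≈ 63.02°, λ = atan2(p_y, p_x) ≈ 54.00°.

≈ lat 63.0°, lon 54.0°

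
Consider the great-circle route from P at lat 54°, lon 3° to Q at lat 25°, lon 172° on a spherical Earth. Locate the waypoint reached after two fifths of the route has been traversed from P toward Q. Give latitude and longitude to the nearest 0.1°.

Write both endpoints as unit vectors p₁, p₂ with components (cos φ cos λ, cos φ sin λ, sin φ).
The central angle between the endpoints is δ = arccos(p₁·p₂) ≈ 1.753 rad (100.4°).
Interpolate at f = 2/5 with slerp weights a = sin((1−f)δ)/sin δ ≈ 0.883, b = sin(fδ)/sin δ ≈ 0.656.
p = a·p₁ + b·p₂ ≈ (-0.070, 0.110, 0.991); φ = arcsin(p_z) ≈ 82.50°, λ = atan2(p_y, p_x) ≈ 122.67°.

≈ lat 82.5°, lon 122.7°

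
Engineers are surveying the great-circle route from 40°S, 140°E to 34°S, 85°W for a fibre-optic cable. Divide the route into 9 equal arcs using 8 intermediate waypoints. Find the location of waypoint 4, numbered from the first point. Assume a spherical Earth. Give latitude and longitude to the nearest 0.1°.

Write both endpoints as unit vectors p₁, p₂ with components (cos φ cos λ, cos φ sin λ, sin φ).
The central angle between the endpoints is δ = arccos(p₁·p₂) ≈ 1.661 rad (95.1°).
Interpolate at f = 4/9 with slerp weights a = sin((1−f)δ)/sin δ ≈ 0.800, b = sin(fδ)/sin δ ≈ 0.676.
p = a·p₁ + b·p₂ ≈ (-0.421, -0.164, -0.892); φ = arcsin(p_z) ≈ -63.15°, λ = atan2(p_y, p_x) ≈ -158.73°.

≈ 63.2°S, 158.7°W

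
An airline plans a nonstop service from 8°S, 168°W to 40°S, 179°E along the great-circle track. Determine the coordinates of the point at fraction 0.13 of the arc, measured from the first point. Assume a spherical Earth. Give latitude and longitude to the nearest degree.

≈ 12°S, 169°W

Write both endpoints as unit vectors p₁, p₂ with components (cos φ cos λ, cos φ sin λ, sin φ).
The central angle between the endpoints is δ = arccos(p₁·p₂) ≈ 0.594 rad (34.0°).
Interpolate at f = 0.13 with slerp weights a = sin((1−f)δ)/sin δ ≈ 0.883, b = sin(fδ)/sin δ ≈ 0.138.
p = a·p₁ + b·p₂ ≈ (-0.961, -0.180, -0.211); φ = arcsin(p_z) ≈ -12.21°, λ = atan2(p_y, p_x) ≈ -169.39°.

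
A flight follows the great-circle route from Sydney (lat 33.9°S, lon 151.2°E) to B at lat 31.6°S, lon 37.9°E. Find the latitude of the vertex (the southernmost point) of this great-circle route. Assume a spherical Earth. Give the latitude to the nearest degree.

≈ 50°S

The great circle lies in the plane with unit normal n̂ = (p₁ × p₂)/|p₁ × p₂|.
Here n̂_z ≈ -0.649; the vertex latitude is φ_max = arccos|n̂_z| ≈ 49.5°.
Check via Clairaut: cos φ_max = |cos φ₁| · sin C = cos(33.9°)·sin(128.5°) ≈ 0.649, again giving ≈ 49.5°.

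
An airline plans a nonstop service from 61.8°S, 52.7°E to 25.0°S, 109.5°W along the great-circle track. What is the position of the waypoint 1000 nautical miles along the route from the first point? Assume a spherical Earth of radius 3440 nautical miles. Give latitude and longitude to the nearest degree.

≈ 77°S, 32°E

Write both endpoints as unit vectors p₁, p₂ with components (cos φ cos λ, cos φ sin λ, sin φ).
The central angle between the endpoints is δ = arccos(p₁·p₂) ≈ 1.606 rad (92.0°). The total great-circle distance is δ·R ≈ 1.606 × 3440 ≈ 5525 nmi, so the target fraction is f = 1000/5525 ≈ 0.181.
Interpolate at f ≈ 0.181 with slerp weights a = sin((1−f)δ)/sin δ ≈ 0.968, b = sin(fδ)/sin δ ≈ 0.287.
p = a·p₁ + b·p₂ ≈ (0.190, 0.119, -0.974); φ = arcsin(p_z) ≈ -77.02°, λ = atan2(p_y, p_x) ≈ 31.98°.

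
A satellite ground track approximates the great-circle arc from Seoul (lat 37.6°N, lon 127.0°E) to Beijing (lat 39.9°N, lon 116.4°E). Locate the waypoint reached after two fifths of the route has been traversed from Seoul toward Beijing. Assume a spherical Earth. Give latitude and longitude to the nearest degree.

From cos δ = sin φ₁ sin φ₂ + cos φ₁ cos φ₂ cos Δλ, the central angle is δ ≈ 0.150 rad (8.6°).
Interpolate at f = 2/5 with slerp weights a = sin((1−f)δ)/sin δ ≈ 0.601, b = sin(fδ)/sin δ ≈ 0.401.
p = a·p₁ + b·p₂ ≈ (-0.424, 0.656, 0.624); φ = arcsin(p_z) ≈ 38.63°, λ = atan2(p_y, p_x) ≈ 122.84°.

≈ lat 39°N, lon 123°E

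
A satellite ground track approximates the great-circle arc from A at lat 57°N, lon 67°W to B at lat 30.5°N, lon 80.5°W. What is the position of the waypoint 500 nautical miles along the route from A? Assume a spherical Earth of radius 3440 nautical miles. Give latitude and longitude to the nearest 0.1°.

≈ lat 49.3°N, lon 72.4°W

Write both endpoints as unit vectors p₁, p₂ with components (cos φ cos λ, cos φ sin λ, sin φ).
The central angle between the endpoints is δ = arccos(p₁·p₂) ≈ 0.491 rad (28.1°). The total great-circle distance is δ·R ≈ 0.491 × 3440 ≈ 1688 nmi, so the target fraction is f = 500/1688 ≈ 0.296.
Interpolate at f ≈ 0.296 with slerp weights a = sin((1−f)δ)/sin δ ≈ 0.718, b = sin(fδ)/sin δ ≈ 0.307.
p = a·p₁ + b·p₂ ≈ (0.197, -0.621, 0.758); φ = arcsin(p_z) ≈ 49.33°, λ = atan2(p_y, p_x) ≈ -72.44°.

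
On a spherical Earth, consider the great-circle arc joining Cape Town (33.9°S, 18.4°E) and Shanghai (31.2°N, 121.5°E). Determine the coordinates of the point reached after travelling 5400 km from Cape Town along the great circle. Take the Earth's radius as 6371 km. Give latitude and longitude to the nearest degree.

Write both endpoints as unit vectors p₁, p₂ with components (cos φ cos λ, cos φ sin λ, sin φ).
The central angle between the endpoints is δ = arccos(p₁·p₂) ≈ 2.037 rad (116.7°). The total great-circle distance is δ·R ≈ 2.037 × 6371 ≈ 12980 km, so the target fraction is f = 5400/12980 ≈ 0.416.
Interpolate at f ≈ 0.416 with slerp weights a = sin((1−f)δ)/sin δ ≈ 1.039, b = sin(fδ)/sin δ ≈ 0.839.
p = a·p₁ + b·p₂ ≈ (0.443, 0.885, -0.145); φ = arcsin(p_z) ≈ -8.33°, λ = atan2(p_y, p_x) ≈ 63.37°.

≈ (8°S, 63°E)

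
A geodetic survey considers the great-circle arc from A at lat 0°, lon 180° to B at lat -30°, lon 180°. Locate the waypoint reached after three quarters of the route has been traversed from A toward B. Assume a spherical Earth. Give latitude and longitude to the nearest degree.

Convert each endpoint to a unit vector on the sphere (x = cos φ cos λ, y = cos φ sin λ, z = sin φ).
The central angle between the endpoints is δ = arccos(p₁·p₂) ≈ 0.524 rad (30.0°).
Interpolate at f = 3/4 with slerp weights a = sin((1−f)δ)/sin δ ≈ 0.261, b = sin(fδ)/sin δ ≈ 0.765.
p = a·p₁ + b·p₂ ≈ (-0.924, -0.000, -0.383); φ = arcsin(p_z) ≈ -22.50°, λ = atan2(p_y, p_x) ≈ -180.00°.

≈ lat -22°, lon 180°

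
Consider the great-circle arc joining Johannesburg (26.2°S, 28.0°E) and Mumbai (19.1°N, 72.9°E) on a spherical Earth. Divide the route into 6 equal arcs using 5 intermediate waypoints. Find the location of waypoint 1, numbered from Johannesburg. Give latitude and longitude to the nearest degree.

Convert each endpoint to a unit vector on the sphere (x = cos φ cos λ, y = cos φ sin λ, z = sin φ).
The central angle between the endpoints is δ = arccos(p₁·p₂) ≈ 1.097 rad (62.9°).
Interpolate at f = 1/6 with slerp weights a = sin((1−f)δ)/sin δ ≈ 0.890, b = sin(fδ)/sin δ ≈ 0.204.
p = a·p₁ + b·p₂ ≈ (0.762, 0.560, -0.326); φ = arcsin(p_z) ≈ -19.03°, λ = atan2(p_y, p_x) ≈ 36.29°.

≈ 19°S, 36°E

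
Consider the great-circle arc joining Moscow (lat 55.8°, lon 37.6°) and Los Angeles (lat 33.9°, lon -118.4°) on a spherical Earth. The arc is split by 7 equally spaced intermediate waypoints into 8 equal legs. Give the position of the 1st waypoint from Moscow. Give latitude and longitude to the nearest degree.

≈ lat 66°, lon 29°

Convert each endpoint to a unit vector on the sphere (x = cos φ cos λ, y = cos φ sin λ, z = sin φ).
The central angle between the endpoints is δ = arccos(p₁·p₂) ≈ 1.536 rad (88.0°).
Interpolate at f = 1/8 with slerp weights a = sin((1−f)δ)/sin δ ≈ 0.975, b = sin(fδ)/sin δ ≈ 0.191.
p = a·p₁ + b·p₂ ≈ (0.359, 0.195, 0.913); φ = arcsin(p_z) ≈ 65.90°, λ = atan2(p_y, p_x) ≈ 28.52°.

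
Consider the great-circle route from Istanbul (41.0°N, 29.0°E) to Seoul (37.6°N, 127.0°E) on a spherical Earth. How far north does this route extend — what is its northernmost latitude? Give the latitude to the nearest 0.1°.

≈ 51.4°N

The great circle lies in the plane with unit normal n̂ = (p₁ × p₂)/|p₁ × p₂|.
Here n̂_z ≈ +0.624; the vertex latitude is φ_max = arccos|n̂_z| ≈ 51.4°.
Check via Clairaut: cos φ_max = |cos φ₁| · sin C = cos(41.0°)·sin(55.8°) ≈ 0.624, again giving ≈ 51.4°.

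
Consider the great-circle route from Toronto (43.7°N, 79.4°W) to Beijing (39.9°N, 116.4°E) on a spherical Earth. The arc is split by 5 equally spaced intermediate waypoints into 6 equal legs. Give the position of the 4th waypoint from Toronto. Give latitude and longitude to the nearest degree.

≈ (70°N, 134°E)

From cos δ = sin φ₁ sin φ₂ + cos φ₁ cos φ₂ cos Δλ, the central angle is δ ≈ 1.661 rad (95.2°).
Interpolate at f = 4/6 with slerp weights a = sin((1−f)δ)/sin δ ≈ 0.528, b = sin(fδ)/sin δ ≈ 0.898.
p = a·p₁ + b·p₂ ≈ (-0.236, 0.242, 0.941); φ = arcsin(p_z) ≈ 70.23°, λ = atan2(p_y, p_x) ≈ 134.30°.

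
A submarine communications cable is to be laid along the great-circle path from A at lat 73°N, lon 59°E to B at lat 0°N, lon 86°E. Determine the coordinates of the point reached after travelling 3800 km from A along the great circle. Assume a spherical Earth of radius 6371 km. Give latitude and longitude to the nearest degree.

≈ lat 40°N, lon 79°E

Write both endpoints as unit vectors p₁, p₂ with components (cos φ cos λ, cos φ sin λ, sin φ).
The central angle between the endpoints is δ = arccos(p₁·p₂) ≈ 1.307 rad (74.9°). The total great-circle distance is δ·R ≈ 1.307 × 6371 ≈ 8328 km, so the target fraction is f = 3800/8328 ≈ 0.456.
Interpolate at f ≈ 0.456 with slerp weights a = sin((1−f)δ)/sin δ ≈ 0.676, b = sin(fδ)/sin δ ≈ 0.582.
p = a·p₁ + b·p₂ ≈ (0.142, 0.750, 0.646); φ = arcsin(p_z) ≈ 40.26°, λ = atan2(p_y, p_x) ≈ 79.25°.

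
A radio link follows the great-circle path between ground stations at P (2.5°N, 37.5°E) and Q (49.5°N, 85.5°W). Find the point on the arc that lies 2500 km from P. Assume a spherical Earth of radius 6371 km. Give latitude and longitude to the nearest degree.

Convert each endpoint to a unit vector on the sphere (x = cos φ cos λ, y = cos φ sin λ, z = sin φ).
The central angle between the endpoints is δ = arccos(p₁·p₂) ≈ 1.897 rad (108.7°). The total great-circle distance is δ·R ≈ 1.897 × 6371 ≈ 12084 km, so the target fraction is f = 2500/12084 ≈ 0.207.
Interpolate at f ≈ 0.207 with slerp weights a = sin((1−f)δ)/sin δ ≈ 1.053, b = sin(fδ)/sin δ ≈ 0.404.
p = a·p₁ + b·p₂ ≈ (0.855, 0.379, 0.353); φ = arcsin(p_z) ≈ 20.66°, λ = atan2(p_y, p_x) ≈ 23.91°.

≈ (21°N, 24°E)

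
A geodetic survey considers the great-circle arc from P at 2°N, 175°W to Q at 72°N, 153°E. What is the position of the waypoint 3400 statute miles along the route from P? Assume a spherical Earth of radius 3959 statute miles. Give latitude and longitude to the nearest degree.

The haversine formula gives a central angle δ ≈ 1.271 rad (72.8°) between the endpoints. The total great-circle distance is δ·R ≈ 1.271 × 3959 ≈ 5033 mi, so the target fraction is f = 3400/5033 ≈ 0.676.
Interpolate at f ≈ 0.676 with slerp weights a = sin((1−f)δ)/sin δ ≈ 0.420, b = sin(fδ)/sin δ ≈ 0.792.
p = a·p₁ + b·p₂ ≈ (-0.636, 0.075, 0.768); φ = arcsin(p_z) ≈ 50.19°, λ = atan2(p_y, p_x) ≈ 173.31°.

≈ 50°N, 173°E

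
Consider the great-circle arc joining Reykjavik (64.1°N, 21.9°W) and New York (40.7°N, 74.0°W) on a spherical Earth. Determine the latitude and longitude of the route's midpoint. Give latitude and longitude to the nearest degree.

Convert each endpoint to a unit vector on the sphere (x = cos φ cos λ, y = cos φ sin λ, z = sin φ).
The central angle between the endpoints is δ = arccos(p₁·p₂) ≈ 0.660 rad (37.8°).
Interpolate at f = 1/2 with slerp weights a = sin((1−f)δ)/sin δ ≈ 0.529, b = sin(fδ)/sin δ ≈ 0.529.
p = a·p₁ + b·p₂ ≈ (0.325, -0.471, 0.820); φ = arcsin(p_z) ≈ 55.09°, λ = atan2(p_y, p_x) ≈ -55.44°.

≈ 55°N, 55°W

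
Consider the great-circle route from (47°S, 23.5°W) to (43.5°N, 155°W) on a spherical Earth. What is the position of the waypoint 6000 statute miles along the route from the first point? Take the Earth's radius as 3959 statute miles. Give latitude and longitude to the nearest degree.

Convert each endpoint to a unit vector on the sphere (x = cos φ cos λ, y = cos φ sin λ, z = sin φ).
The central angle between the endpoints is δ = arccos(p₁·p₂) ≈ 2.552 rad (146.2°). The total great-circle distance is δ·R ≈ 2.552 × 3959 ≈ 10104 mi, so the target fraction is f = 6000/10104 ≈ 0.594.
Interpolate at f ≈ 0.594 with slerp weights a = sin((1−f)δ)/sin δ ≈ 1.548, b = sin(fδ)/sin δ ≈ 1.796.
p = a·p₁ + b·p₂ ≈ (-0.212, -0.972, 0.104); φ = arcsin(p_z) ≈ 5.97°, λ = atan2(p_y, p_x) ≈ -102.34°.

≈ (6°N, 102°W)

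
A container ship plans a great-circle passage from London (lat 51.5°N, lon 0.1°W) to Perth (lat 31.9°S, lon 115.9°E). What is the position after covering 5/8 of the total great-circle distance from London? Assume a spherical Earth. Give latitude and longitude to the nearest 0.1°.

Write both endpoints as unit vectors p₁, p₂ with components (cos φ cos λ, cos φ sin λ, sin φ).
The central angle between the endpoints is δ = arccos(p₁·p₂) ≈ 2.272 rad (130.2°).
Interpolate at f = 5/8 with slerp weights a = sin((1−f)δ)/sin δ ≈ 0.985, b = sin(fδ)/sin δ ≈ 1.294.
p = a·p₁ + b·p₂ ≈ (0.133, 0.987, 0.087); φ = arcsin(p_z) ≈ 5.00°, λ = atan2(p_y, p_x) ≈ 82.31°.

≈ lat 5.0°N, lon 82.3°E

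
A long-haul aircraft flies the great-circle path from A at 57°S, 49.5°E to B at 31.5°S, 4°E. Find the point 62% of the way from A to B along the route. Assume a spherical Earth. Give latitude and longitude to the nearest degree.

≈ 43°S, 17°E

Convert each endpoint to a unit vector on the sphere (x = cos φ cos λ, y = cos φ sin λ, z = sin φ).
The central angle between the endpoints is δ = arccos(p₁·p₂) ≈ 0.702 rad (40.2°).
Interpolate at f = 0.62 with slerp weights a = sin((1−f)δ)/sin δ ≈ 0.408, b = sin(fδ)/sin δ ≈ 0.653.
p = a·p₁ + b·p₂ ≈ (0.700, 0.208, -0.683); φ = arcsin(p_z) ≈ -43.12°, λ = atan2(p_y, p_x) ≈ 16.55°.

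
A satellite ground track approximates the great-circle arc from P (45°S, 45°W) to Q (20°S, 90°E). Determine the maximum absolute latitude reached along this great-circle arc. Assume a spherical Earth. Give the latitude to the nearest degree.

≈ 61°S

The great circle lies in the plane with unit normal n̂ = (p₁ × p₂)/|p₁ × p₂|.
Here n̂_z ≈ +0.483; the vertex latitude is φ_max = arccos|n̂_z| ≈ 61.1°.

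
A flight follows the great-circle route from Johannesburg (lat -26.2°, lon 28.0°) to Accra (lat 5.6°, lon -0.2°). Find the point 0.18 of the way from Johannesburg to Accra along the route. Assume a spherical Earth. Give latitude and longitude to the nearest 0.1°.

The haversine formula gives a central angle δ ≈ 0.732 rad (41.9°) between the endpoints.
Interpolate at f = 0.18 with slerp weights a = sin((1−f)δ)/sin δ ≈ 0.845, b = sin(fδ)/sin δ ≈ 0.197.
p = a·p₁ + b·p₂ ≈ (0.865, 0.355, -0.354); φ = arcsin(p_z) ≈ -20.73°, λ = atan2(p_y, p_x) ≈ 22.33°.

≈ lat -20.7°, lon 22.3°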